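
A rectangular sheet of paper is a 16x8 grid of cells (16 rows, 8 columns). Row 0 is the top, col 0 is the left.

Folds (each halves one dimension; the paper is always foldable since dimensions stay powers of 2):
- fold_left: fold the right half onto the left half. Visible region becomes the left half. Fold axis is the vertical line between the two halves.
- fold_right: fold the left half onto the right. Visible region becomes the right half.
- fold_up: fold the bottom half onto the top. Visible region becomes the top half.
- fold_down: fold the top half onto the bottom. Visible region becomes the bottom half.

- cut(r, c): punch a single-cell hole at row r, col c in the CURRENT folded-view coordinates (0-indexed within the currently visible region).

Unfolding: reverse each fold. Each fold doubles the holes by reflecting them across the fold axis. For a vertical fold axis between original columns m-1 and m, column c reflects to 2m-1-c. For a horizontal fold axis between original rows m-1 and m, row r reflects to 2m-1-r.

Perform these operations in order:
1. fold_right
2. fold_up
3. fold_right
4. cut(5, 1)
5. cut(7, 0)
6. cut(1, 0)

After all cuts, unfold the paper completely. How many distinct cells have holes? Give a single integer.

Answer: 24

Derivation:
Op 1 fold_right: fold axis v@4; visible region now rows[0,16) x cols[4,8) = 16x4
Op 2 fold_up: fold axis h@8; visible region now rows[0,8) x cols[4,8) = 8x4
Op 3 fold_right: fold axis v@6; visible region now rows[0,8) x cols[6,8) = 8x2
Op 4 cut(5, 1): punch at orig (5,7); cuts so far [(5, 7)]; region rows[0,8) x cols[6,8) = 8x2
Op 5 cut(7, 0): punch at orig (7,6); cuts so far [(5, 7), (7, 6)]; region rows[0,8) x cols[6,8) = 8x2
Op 6 cut(1, 0): punch at orig (1,6); cuts so far [(1, 6), (5, 7), (7, 6)]; region rows[0,8) x cols[6,8) = 8x2
Unfold 1 (reflect across v@6): 6 holes -> [(1, 5), (1, 6), (5, 4), (5, 7), (7, 5), (7, 6)]
Unfold 2 (reflect across h@8): 12 holes -> [(1, 5), (1, 6), (5, 4), (5, 7), (7, 5), (7, 6), (8, 5), (8, 6), (10, 4), (10, 7), (14, 5), (14, 6)]
Unfold 3 (reflect across v@4): 24 holes -> [(1, 1), (1, 2), (1, 5), (1, 6), (5, 0), (5, 3), (5, 4), (5, 7), (7, 1), (7, 2), (7, 5), (7, 6), (8, 1), (8, 2), (8, 5), (8, 6), (10, 0), (10, 3), (10, 4), (10, 7), (14, 1), (14, 2), (14, 5), (14, 6)]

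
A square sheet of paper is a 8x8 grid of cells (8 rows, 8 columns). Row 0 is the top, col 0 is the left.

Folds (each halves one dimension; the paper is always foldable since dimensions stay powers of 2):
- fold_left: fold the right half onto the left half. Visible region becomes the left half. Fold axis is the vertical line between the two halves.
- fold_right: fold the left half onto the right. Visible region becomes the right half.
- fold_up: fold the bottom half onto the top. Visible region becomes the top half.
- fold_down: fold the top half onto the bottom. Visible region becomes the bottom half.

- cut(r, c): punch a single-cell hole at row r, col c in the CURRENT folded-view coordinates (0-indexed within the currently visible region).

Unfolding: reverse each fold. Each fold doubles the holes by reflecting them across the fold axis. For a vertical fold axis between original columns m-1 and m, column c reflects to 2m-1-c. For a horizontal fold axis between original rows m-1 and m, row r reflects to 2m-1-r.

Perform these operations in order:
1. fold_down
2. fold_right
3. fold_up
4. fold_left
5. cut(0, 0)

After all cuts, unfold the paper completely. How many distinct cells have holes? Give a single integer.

Op 1 fold_down: fold axis h@4; visible region now rows[4,8) x cols[0,8) = 4x8
Op 2 fold_right: fold axis v@4; visible region now rows[4,8) x cols[4,8) = 4x4
Op 3 fold_up: fold axis h@6; visible region now rows[4,6) x cols[4,8) = 2x4
Op 4 fold_left: fold axis v@6; visible region now rows[4,6) x cols[4,6) = 2x2
Op 5 cut(0, 0): punch at orig (4,4); cuts so far [(4, 4)]; region rows[4,6) x cols[4,6) = 2x2
Unfold 1 (reflect across v@6): 2 holes -> [(4, 4), (4, 7)]
Unfold 2 (reflect across h@6): 4 holes -> [(4, 4), (4, 7), (7, 4), (7, 7)]
Unfold 3 (reflect across v@4): 8 holes -> [(4, 0), (4, 3), (4, 4), (4, 7), (7, 0), (7, 3), (7, 4), (7, 7)]
Unfold 4 (reflect across h@4): 16 holes -> [(0, 0), (0, 3), (0, 4), (0, 7), (3, 0), (3, 3), (3, 4), (3, 7), (4, 0), (4, 3), (4, 4), (4, 7), (7, 0), (7, 3), (7, 4), (7, 7)]

Answer: 16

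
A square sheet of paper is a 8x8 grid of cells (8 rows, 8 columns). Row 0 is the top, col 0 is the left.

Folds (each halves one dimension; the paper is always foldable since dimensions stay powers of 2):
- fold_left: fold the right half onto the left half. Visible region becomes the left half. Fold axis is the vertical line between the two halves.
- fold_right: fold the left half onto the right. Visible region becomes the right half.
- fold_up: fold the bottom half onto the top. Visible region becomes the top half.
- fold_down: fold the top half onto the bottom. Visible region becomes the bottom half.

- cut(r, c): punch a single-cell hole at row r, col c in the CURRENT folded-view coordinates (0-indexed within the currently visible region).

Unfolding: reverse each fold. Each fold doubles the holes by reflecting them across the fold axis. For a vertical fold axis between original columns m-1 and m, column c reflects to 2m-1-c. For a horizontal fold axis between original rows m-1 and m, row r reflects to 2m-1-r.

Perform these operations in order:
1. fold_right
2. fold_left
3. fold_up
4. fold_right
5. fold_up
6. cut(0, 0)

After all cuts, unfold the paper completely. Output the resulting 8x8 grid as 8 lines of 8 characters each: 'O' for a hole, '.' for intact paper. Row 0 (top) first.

Answer: OOOOOOOO
........
........
OOOOOOOO
OOOOOOOO
........
........
OOOOOOOO

Derivation:
Op 1 fold_right: fold axis v@4; visible region now rows[0,8) x cols[4,8) = 8x4
Op 2 fold_left: fold axis v@6; visible region now rows[0,8) x cols[4,6) = 8x2
Op 3 fold_up: fold axis h@4; visible region now rows[0,4) x cols[4,6) = 4x2
Op 4 fold_right: fold axis v@5; visible region now rows[0,4) x cols[5,6) = 4x1
Op 5 fold_up: fold axis h@2; visible region now rows[0,2) x cols[5,6) = 2x1
Op 6 cut(0, 0): punch at orig (0,5); cuts so far [(0, 5)]; region rows[0,2) x cols[5,6) = 2x1
Unfold 1 (reflect across h@2): 2 holes -> [(0, 5), (3, 5)]
Unfold 2 (reflect across v@5): 4 holes -> [(0, 4), (0, 5), (3, 4), (3, 5)]
Unfold 3 (reflect across h@4): 8 holes -> [(0, 4), (0, 5), (3, 4), (3, 5), (4, 4), (4, 5), (7, 4), (7, 5)]
Unfold 4 (reflect across v@6): 16 holes -> [(0, 4), (0, 5), (0, 6), (0, 7), (3, 4), (3, 5), (3, 6), (3, 7), (4, 4), (4, 5), (4, 6), (4, 7), (7, 4), (7, 5), (7, 6), (7, 7)]
Unfold 5 (reflect across v@4): 32 holes -> [(0, 0), (0, 1), (0, 2), (0, 3), (0, 4), (0, 5), (0, 6), (0, 7), (3, 0), (3, 1), (3, 2), (3, 3), (3, 4), (3, 5), (3, 6), (3, 7), (4, 0), (4, 1), (4, 2), (4, 3), (4, 4), (4, 5), (4, 6), (4, 7), (7, 0), (7, 1), (7, 2), (7, 3), (7, 4), (7, 5), (7, 6), (7, 7)]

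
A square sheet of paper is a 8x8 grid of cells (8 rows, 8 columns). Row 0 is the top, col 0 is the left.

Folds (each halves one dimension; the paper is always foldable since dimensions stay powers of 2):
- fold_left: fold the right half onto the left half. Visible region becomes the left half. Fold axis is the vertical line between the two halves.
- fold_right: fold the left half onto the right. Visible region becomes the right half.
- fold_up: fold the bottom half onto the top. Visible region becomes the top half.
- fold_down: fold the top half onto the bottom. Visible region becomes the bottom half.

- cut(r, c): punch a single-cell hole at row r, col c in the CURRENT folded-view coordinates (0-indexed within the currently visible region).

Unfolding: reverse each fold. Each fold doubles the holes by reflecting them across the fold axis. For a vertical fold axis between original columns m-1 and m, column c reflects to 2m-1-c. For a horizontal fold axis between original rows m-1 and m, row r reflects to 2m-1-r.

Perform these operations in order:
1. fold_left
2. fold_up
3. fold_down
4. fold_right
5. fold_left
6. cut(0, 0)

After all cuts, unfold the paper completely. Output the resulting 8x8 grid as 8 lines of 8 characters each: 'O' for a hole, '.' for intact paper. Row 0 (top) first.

Op 1 fold_left: fold axis v@4; visible region now rows[0,8) x cols[0,4) = 8x4
Op 2 fold_up: fold axis h@4; visible region now rows[0,4) x cols[0,4) = 4x4
Op 3 fold_down: fold axis h@2; visible region now rows[2,4) x cols[0,4) = 2x4
Op 4 fold_right: fold axis v@2; visible region now rows[2,4) x cols[2,4) = 2x2
Op 5 fold_left: fold axis v@3; visible region now rows[2,4) x cols[2,3) = 2x1
Op 6 cut(0, 0): punch at orig (2,2); cuts so far [(2, 2)]; region rows[2,4) x cols[2,3) = 2x1
Unfold 1 (reflect across v@3): 2 holes -> [(2, 2), (2, 3)]
Unfold 2 (reflect across v@2): 4 holes -> [(2, 0), (2, 1), (2, 2), (2, 3)]
Unfold 3 (reflect across h@2): 8 holes -> [(1, 0), (1, 1), (1, 2), (1, 3), (2, 0), (2, 1), (2, 2), (2, 3)]
Unfold 4 (reflect across h@4): 16 holes -> [(1, 0), (1, 1), (1, 2), (1, 3), (2, 0), (2, 1), (2, 2), (2, 3), (5, 0), (5, 1), (5, 2), (5, 3), (6, 0), (6, 1), (6, 2), (6, 3)]
Unfold 5 (reflect across v@4): 32 holes -> [(1, 0), (1, 1), (1, 2), (1, 3), (1, 4), (1, 5), (1, 6), (1, 7), (2, 0), (2, 1), (2, 2), (2, 3), (2, 4), (2, 5), (2, 6), (2, 7), (5, 0), (5, 1), (5, 2), (5, 3), (5, 4), (5, 5), (5, 6), (5, 7), (6, 0), (6, 1), (6, 2), (6, 3), (6, 4), (6, 5), (6, 6), (6, 7)]

Answer: ........
OOOOOOOO
OOOOOOOO
........
........
OOOOOOOO
OOOOOOOO
........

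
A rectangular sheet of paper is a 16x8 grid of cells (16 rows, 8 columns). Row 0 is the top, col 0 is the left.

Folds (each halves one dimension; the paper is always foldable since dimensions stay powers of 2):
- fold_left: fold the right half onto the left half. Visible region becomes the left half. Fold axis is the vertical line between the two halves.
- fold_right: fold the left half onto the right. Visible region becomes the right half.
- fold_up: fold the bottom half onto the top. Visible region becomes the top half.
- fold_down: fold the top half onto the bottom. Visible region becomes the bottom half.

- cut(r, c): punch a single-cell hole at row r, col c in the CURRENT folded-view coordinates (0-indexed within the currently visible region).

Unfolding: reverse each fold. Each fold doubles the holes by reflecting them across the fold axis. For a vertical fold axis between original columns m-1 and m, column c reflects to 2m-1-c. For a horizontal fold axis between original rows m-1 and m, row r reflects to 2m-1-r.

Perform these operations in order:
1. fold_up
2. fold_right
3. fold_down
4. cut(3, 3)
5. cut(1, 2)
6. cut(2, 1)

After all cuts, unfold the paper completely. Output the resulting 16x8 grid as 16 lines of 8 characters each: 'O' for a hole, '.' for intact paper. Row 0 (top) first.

Answer: O......O
..O..O..
.O....O.
........
........
.O....O.
..O..O..
O......O
O......O
..O..O..
.O....O.
........
........
.O....O.
..O..O..
O......O

Derivation:
Op 1 fold_up: fold axis h@8; visible region now rows[0,8) x cols[0,8) = 8x8
Op 2 fold_right: fold axis v@4; visible region now rows[0,8) x cols[4,8) = 8x4
Op 3 fold_down: fold axis h@4; visible region now rows[4,8) x cols[4,8) = 4x4
Op 4 cut(3, 3): punch at orig (7,7); cuts so far [(7, 7)]; region rows[4,8) x cols[4,8) = 4x4
Op 5 cut(1, 2): punch at orig (5,6); cuts so far [(5, 6), (7, 7)]; region rows[4,8) x cols[4,8) = 4x4
Op 6 cut(2, 1): punch at orig (6,5); cuts so far [(5, 6), (6, 5), (7, 7)]; region rows[4,8) x cols[4,8) = 4x4
Unfold 1 (reflect across h@4): 6 holes -> [(0, 7), (1, 5), (2, 6), (5, 6), (6, 5), (7, 7)]
Unfold 2 (reflect across v@4): 12 holes -> [(0, 0), (0, 7), (1, 2), (1, 5), (2, 1), (2, 6), (5, 1), (5, 6), (6, 2), (6, 5), (7, 0), (7, 7)]
Unfold 3 (reflect across h@8): 24 holes -> [(0, 0), (0, 7), (1, 2), (1, 5), (2, 1), (2, 6), (5, 1), (5, 6), (6, 2), (6, 5), (7, 0), (7, 7), (8, 0), (8, 7), (9, 2), (9, 5), (10, 1), (10, 6), (13, 1), (13, 6), (14, 2), (14, 5), (15, 0), (15, 7)]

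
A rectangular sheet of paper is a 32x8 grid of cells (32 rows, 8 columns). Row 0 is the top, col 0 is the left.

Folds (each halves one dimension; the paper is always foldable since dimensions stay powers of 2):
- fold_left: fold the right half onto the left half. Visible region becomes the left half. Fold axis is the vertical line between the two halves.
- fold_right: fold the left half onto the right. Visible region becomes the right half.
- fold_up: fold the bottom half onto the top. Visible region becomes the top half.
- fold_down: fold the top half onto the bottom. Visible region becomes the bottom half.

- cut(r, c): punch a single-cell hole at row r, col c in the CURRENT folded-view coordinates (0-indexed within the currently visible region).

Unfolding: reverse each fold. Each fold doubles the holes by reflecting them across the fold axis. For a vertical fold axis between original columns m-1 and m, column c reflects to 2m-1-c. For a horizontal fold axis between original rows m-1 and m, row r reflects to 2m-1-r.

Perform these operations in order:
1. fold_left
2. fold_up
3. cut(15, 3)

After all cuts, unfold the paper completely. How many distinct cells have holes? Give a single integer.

Answer: 4

Derivation:
Op 1 fold_left: fold axis v@4; visible region now rows[0,32) x cols[0,4) = 32x4
Op 2 fold_up: fold axis h@16; visible region now rows[0,16) x cols[0,4) = 16x4
Op 3 cut(15, 3): punch at orig (15,3); cuts so far [(15, 3)]; region rows[0,16) x cols[0,4) = 16x4
Unfold 1 (reflect across h@16): 2 holes -> [(15, 3), (16, 3)]
Unfold 2 (reflect across v@4): 4 holes -> [(15, 3), (15, 4), (16, 3), (16, 4)]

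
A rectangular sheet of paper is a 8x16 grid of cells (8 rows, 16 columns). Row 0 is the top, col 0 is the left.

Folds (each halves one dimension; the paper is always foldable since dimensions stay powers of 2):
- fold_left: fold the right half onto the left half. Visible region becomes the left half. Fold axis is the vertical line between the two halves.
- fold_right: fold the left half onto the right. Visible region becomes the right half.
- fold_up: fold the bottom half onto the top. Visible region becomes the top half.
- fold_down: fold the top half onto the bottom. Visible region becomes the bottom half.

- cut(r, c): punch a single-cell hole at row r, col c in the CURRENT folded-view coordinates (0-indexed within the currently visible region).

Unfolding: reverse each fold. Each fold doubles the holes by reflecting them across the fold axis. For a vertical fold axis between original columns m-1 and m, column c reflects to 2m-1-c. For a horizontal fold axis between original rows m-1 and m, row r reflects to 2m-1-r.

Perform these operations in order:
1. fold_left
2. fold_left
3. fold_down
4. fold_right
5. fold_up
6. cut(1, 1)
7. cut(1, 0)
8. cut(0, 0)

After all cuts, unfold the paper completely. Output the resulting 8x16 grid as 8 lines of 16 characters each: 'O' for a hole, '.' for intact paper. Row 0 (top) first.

Op 1 fold_left: fold axis v@8; visible region now rows[0,8) x cols[0,8) = 8x8
Op 2 fold_left: fold axis v@4; visible region now rows[0,8) x cols[0,4) = 8x4
Op 3 fold_down: fold axis h@4; visible region now rows[4,8) x cols[0,4) = 4x4
Op 4 fold_right: fold axis v@2; visible region now rows[4,8) x cols[2,4) = 4x2
Op 5 fold_up: fold axis h@6; visible region now rows[4,6) x cols[2,4) = 2x2
Op 6 cut(1, 1): punch at orig (5,3); cuts so far [(5, 3)]; region rows[4,6) x cols[2,4) = 2x2
Op 7 cut(1, 0): punch at orig (5,2); cuts so far [(5, 2), (5, 3)]; region rows[4,6) x cols[2,4) = 2x2
Op 8 cut(0, 0): punch at orig (4,2); cuts so far [(4, 2), (5, 2), (5, 3)]; region rows[4,6) x cols[2,4) = 2x2
Unfold 1 (reflect across h@6): 6 holes -> [(4, 2), (5, 2), (5, 3), (6, 2), (6, 3), (7, 2)]
Unfold 2 (reflect across v@2): 12 holes -> [(4, 1), (4, 2), (5, 0), (5, 1), (5, 2), (5, 3), (6, 0), (6, 1), (6, 2), (6, 3), (7, 1), (7, 2)]
Unfold 3 (reflect across h@4): 24 holes -> [(0, 1), (0, 2), (1, 0), (1, 1), (1, 2), (1, 3), (2, 0), (2, 1), (2, 2), (2, 3), (3, 1), (3, 2), (4, 1), (4, 2), (5, 0), (5, 1), (5, 2), (5, 3), (6, 0), (6, 1), (6, 2), (6, 3), (7, 1), (7, 2)]
Unfold 4 (reflect across v@4): 48 holes -> [(0, 1), (0, 2), (0, 5), (0, 6), (1, 0), (1, 1), (1, 2), (1, 3), (1, 4), (1, 5), (1, 6), (1, 7), (2, 0), (2, 1), (2, 2), (2, 3), (2, 4), (2, 5), (2, 6), (2, 7), (3, 1), (3, 2), (3, 5), (3, 6), (4, 1), (4, 2), (4, 5), (4, 6), (5, 0), (5, 1), (5, 2), (5, 3), (5, 4), (5, 5), (5, 6), (5, 7), (6, 0), (6, 1), (6, 2), (6, 3), (6, 4), (6, 5), (6, 6), (6, 7), (7, 1), (7, 2), (7, 5), (7, 6)]
Unfold 5 (reflect across v@8): 96 holes -> [(0, 1), (0, 2), (0, 5), (0, 6), (0, 9), (0, 10), (0, 13), (0, 14), (1, 0), (1, 1), (1, 2), (1, 3), (1, 4), (1, 5), (1, 6), (1, 7), (1, 8), (1, 9), (1, 10), (1, 11), (1, 12), (1, 13), (1, 14), (1, 15), (2, 0), (2, 1), (2, 2), (2, 3), (2, 4), (2, 5), (2, 6), (2, 7), (2, 8), (2, 9), (2, 10), (2, 11), (2, 12), (2, 13), (2, 14), (2, 15), (3, 1), (3, 2), (3, 5), (3, 6), (3, 9), (3, 10), (3, 13), (3, 14), (4, 1), (4, 2), (4, 5), (4, 6), (4, 9), (4, 10), (4, 13), (4, 14), (5, 0), (5, 1), (5, 2), (5, 3), (5, 4), (5, 5), (5, 6), (5, 7), (5, 8), (5, 9), (5, 10), (5, 11), (5, 12), (5, 13), (5, 14), (5, 15), (6, 0), (6, 1), (6, 2), (6, 3), (6, 4), (6, 5), (6, 6), (6, 7), (6, 8), (6, 9), (6, 10), (6, 11), (6, 12), (6, 13), (6, 14), (6, 15), (7, 1), (7, 2), (7, 5), (7, 6), (7, 9), (7, 10), (7, 13), (7, 14)]

Answer: .OO..OO..OO..OO.
OOOOOOOOOOOOOOOO
OOOOOOOOOOOOOOOO
.OO..OO..OO..OO.
.OO..OO..OO..OO.
OOOOOOOOOOOOOOOO
OOOOOOOOOOOOOOOO
.OO..OO..OO..OO.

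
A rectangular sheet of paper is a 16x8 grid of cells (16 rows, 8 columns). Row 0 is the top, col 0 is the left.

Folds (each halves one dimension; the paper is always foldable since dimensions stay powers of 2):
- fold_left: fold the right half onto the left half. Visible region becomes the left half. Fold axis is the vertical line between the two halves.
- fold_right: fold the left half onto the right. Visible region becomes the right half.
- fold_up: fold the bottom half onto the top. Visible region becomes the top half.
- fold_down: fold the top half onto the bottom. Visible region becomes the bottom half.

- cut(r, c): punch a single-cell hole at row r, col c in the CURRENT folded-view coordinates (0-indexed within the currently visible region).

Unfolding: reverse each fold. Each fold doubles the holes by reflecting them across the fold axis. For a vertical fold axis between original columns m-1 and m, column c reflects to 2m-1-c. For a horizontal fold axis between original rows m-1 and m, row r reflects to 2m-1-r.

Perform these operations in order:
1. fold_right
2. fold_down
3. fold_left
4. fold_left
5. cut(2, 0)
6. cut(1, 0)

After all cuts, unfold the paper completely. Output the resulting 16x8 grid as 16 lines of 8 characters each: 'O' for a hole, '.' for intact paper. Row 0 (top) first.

Answer: ........
........
........
........
........
OOOOOOOO
OOOOOOOO
........
........
OOOOOOOO
OOOOOOOO
........
........
........
........
........

Derivation:
Op 1 fold_right: fold axis v@4; visible region now rows[0,16) x cols[4,8) = 16x4
Op 2 fold_down: fold axis h@8; visible region now rows[8,16) x cols[4,8) = 8x4
Op 3 fold_left: fold axis v@6; visible region now rows[8,16) x cols[4,6) = 8x2
Op 4 fold_left: fold axis v@5; visible region now rows[8,16) x cols[4,5) = 8x1
Op 5 cut(2, 0): punch at orig (10,4); cuts so far [(10, 4)]; region rows[8,16) x cols[4,5) = 8x1
Op 6 cut(1, 0): punch at orig (9,4); cuts so far [(9, 4), (10, 4)]; region rows[8,16) x cols[4,5) = 8x1
Unfold 1 (reflect across v@5): 4 holes -> [(9, 4), (9, 5), (10, 4), (10, 5)]
Unfold 2 (reflect across v@6): 8 holes -> [(9, 4), (9, 5), (9, 6), (9, 7), (10, 4), (10, 5), (10, 6), (10, 7)]
Unfold 3 (reflect across h@8): 16 holes -> [(5, 4), (5, 5), (5, 6), (5, 7), (6, 4), (6, 5), (6, 6), (6, 7), (9, 4), (9, 5), (9, 6), (9, 7), (10, 4), (10, 5), (10, 6), (10, 7)]
Unfold 4 (reflect across v@4): 32 holes -> [(5, 0), (5, 1), (5, 2), (5, 3), (5, 4), (5, 5), (5, 6), (5, 7), (6, 0), (6, 1), (6, 2), (6, 3), (6, 4), (6, 5), (6, 6), (6, 7), (9, 0), (9, 1), (9, 2), (9, 3), (9, 4), (9, 5), (9, 6), (9, 7), (10, 0), (10, 1), (10, 2), (10, 3), (10, 4), (10, 5), (10, 6), (10, 7)]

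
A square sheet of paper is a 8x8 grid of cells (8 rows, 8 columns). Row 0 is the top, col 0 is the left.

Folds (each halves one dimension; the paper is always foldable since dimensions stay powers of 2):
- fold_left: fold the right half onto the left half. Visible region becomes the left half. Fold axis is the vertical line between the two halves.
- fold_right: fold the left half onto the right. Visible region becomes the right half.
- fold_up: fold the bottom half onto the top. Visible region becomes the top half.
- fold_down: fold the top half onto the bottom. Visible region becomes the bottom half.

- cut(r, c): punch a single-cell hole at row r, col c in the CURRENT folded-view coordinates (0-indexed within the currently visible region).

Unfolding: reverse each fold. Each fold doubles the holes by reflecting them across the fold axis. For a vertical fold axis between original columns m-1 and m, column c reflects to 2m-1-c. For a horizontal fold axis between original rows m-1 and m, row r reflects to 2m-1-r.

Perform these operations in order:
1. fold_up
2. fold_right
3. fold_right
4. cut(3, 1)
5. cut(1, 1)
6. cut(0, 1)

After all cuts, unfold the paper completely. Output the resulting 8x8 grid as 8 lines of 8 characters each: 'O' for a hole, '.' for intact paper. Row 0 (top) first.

Op 1 fold_up: fold axis h@4; visible region now rows[0,4) x cols[0,8) = 4x8
Op 2 fold_right: fold axis v@4; visible region now rows[0,4) x cols[4,8) = 4x4
Op 3 fold_right: fold axis v@6; visible region now rows[0,4) x cols[6,8) = 4x2
Op 4 cut(3, 1): punch at orig (3,7); cuts so far [(3, 7)]; region rows[0,4) x cols[6,8) = 4x2
Op 5 cut(1, 1): punch at orig (1,7); cuts so far [(1, 7), (3, 7)]; region rows[0,4) x cols[6,8) = 4x2
Op 6 cut(0, 1): punch at orig (0,7); cuts so far [(0, 7), (1, 7), (3, 7)]; region rows[0,4) x cols[6,8) = 4x2
Unfold 1 (reflect across v@6): 6 holes -> [(0, 4), (0, 7), (1, 4), (1, 7), (3, 4), (3, 7)]
Unfold 2 (reflect across v@4): 12 holes -> [(0, 0), (0, 3), (0, 4), (0, 7), (1, 0), (1, 3), (1, 4), (1, 7), (3, 0), (3, 3), (3, 4), (3, 7)]
Unfold 3 (reflect across h@4): 24 holes -> [(0, 0), (0, 3), (0, 4), (0, 7), (1, 0), (1, 3), (1, 4), (1, 7), (3, 0), (3, 3), (3, 4), (3, 7), (4, 0), (4, 3), (4, 4), (4, 7), (6, 0), (6, 3), (6, 4), (6, 7), (7, 0), (7, 3), (7, 4), (7, 7)]

Answer: O..OO..O
O..OO..O
........
O..OO..O
O..OO..O
........
O..OO..O
O..OO..O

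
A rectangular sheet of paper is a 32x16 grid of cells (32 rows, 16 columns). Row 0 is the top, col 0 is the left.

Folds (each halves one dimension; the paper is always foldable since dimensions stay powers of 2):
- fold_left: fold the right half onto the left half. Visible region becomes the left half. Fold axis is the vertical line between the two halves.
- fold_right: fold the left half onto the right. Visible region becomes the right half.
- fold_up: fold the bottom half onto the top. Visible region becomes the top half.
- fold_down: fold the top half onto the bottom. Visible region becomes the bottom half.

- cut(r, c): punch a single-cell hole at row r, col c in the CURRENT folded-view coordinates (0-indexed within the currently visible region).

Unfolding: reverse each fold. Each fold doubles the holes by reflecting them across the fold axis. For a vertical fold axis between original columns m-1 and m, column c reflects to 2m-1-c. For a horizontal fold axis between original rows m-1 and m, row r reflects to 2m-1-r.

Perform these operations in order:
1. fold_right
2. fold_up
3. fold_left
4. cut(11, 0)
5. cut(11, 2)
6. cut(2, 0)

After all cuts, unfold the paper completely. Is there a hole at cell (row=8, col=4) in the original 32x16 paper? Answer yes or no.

Op 1 fold_right: fold axis v@8; visible region now rows[0,32) x cols[8,16) = 32x8
Op 2 fold_up: fold axis h@16; visible region now rows[0,16) x cols[8,16) = 16x8
Op 3 fold_left: fold axis v@12; visible region now rows[0,16) x cols[8,12) = 16x4
Op 4 cut(11, 0): punch at orig (11,8); cuts so far [(11, 8)]; region rows[0,16) x cols[8,12) = 16x4
Op 5 cut(11, 2): punch at orig (11,10); cuts so far [(11, 8), (11, 10)]; region rows[0,16) x cols[8,12) = 16x4
Op 6 cut(2, 0): punch at orig (2,8); cuts so far [(2, 8), (11, 8), (11, 10)]; region rows[0,16) x cols[8,12) = 16x4
Unfold 1 (reflect across v@12): 6 holes -> [(2, 8), (2, 15), (11, 8), (11, 10), (11, 13), (11, 15)]
Unfold 2 (reflect across h@16): 12 holes -> [(2, 8), (2, 15), (11, 8), (11, 10), (11, 13), (11, 15), (20, 8), (20, 10), (20, 13), (20, 15), (29, 8), (29, 15)]
Unfold 3 (reflect across v@8): 24 holes -> [(2, 0), (2, 7), (2, 8), (2, 15), (11, 0), (11, 2), (11, 5), (11, 7), (11, 8), (11, 10), (11, 13), (11, 15), (20, 0), (20, 2), (20, 5), (20, 7), (20, 8), (20, 10), (20, 13), (20, 15), (29, 0), (29, 7), (29, 8), (29, 15)]
Holes: [(2, 0), (2, 7), (2, 8), (2, 15), (11, 0), (11, 2), (11, 5), (11, 7), (11, 8), (11, 10), (11, 13), (11, 15), (20, 0), (20, 2), (20, 5), (20, 7), (20, 8), (20, 10), (20, 13), (20, 15), (29, 0), (29, 7), (29, 8), (29, 15)]

Answer: no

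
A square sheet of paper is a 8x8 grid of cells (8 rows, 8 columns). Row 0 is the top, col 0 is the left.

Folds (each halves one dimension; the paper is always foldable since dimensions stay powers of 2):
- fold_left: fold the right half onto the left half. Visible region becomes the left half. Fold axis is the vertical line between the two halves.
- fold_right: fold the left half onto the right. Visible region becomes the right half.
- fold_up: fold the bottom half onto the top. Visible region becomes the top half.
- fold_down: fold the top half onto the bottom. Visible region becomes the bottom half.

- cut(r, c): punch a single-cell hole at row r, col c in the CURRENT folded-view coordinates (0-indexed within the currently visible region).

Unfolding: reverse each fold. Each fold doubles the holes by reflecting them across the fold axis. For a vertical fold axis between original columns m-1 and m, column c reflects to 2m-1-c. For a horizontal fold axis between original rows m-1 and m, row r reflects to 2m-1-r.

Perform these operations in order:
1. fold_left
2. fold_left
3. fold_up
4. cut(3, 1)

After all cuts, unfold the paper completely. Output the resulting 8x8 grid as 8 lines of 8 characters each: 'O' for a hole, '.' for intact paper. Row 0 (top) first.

Answer: ........
........
........
.OO..OO.
.OO..OO.
........
........
........

Derivation:
Op 1 fold_left: fold axis v@4; visible region now rows[0,8) x cols[0,4) = 8x4
Op 2 fold_left: fold axis v@2; visible region now rows[0,8) x cols[0,2) = 8x2
Op 3 fold_up: fold axis h@4; visible region now rows[0,4) x cols[0,2) = 4x2
Op 4 cut(3, 1): punch at orig (3,1); cuts so far [(3, 1)]; region rows[0,4) x cols[0,2) = 4x2
Unfold 1 (reflect across h@4): 2 holes -> [(3, 1), (4, 1)]
Unfold 2 (reflect across v@2): 4 holes -> [(3, 1), (3, 2), (4, 1), (4, 2)]
Unfold 3 (reflect across v@4): 8 holes -> [(3, 1), (3, 2), (3, 5), (3, 6), (4, 1), (4, 2), (4, 5), (4, 6)]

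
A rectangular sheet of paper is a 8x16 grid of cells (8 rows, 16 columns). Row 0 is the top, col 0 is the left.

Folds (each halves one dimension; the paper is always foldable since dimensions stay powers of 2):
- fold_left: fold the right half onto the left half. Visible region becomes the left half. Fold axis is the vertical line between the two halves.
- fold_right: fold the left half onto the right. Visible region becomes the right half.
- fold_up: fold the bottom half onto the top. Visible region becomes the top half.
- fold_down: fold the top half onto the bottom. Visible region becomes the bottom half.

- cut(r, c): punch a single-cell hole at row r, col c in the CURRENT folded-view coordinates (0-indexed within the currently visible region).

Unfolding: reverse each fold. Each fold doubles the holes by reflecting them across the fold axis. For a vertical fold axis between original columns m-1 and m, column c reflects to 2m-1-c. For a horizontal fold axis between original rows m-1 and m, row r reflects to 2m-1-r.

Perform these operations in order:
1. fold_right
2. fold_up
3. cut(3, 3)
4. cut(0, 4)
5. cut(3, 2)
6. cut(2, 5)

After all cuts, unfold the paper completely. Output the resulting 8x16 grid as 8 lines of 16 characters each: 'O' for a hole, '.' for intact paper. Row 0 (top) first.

Op 1 fold_right: fold axis v@8; visible region now rows[0,8) x cols[8,16) = 8x8
Op 2 fold_up: fold axis h@4; visible region now rows[0,4) x cols[8,16) = 4x8
Op 3 cut(3, 3): punch at orig (3,11); cuts so far [(3, 11)]; region rows[0,4) x cols[8,16) = 4x8
Op 4 cut(0, 4): punch at orig (0,12); cuts so far [(0, 12), (3, 11)]; region rows[0,4) x cols[8,16) = 4x8
Op 5 cut(3, 2): punch at orig (3,10); cuts so far [(0, 12), (3, 10), (3, 11)]; region rows[0,4) x cols[8,16) = 4x8
Op 6 cut(2, 5): punch at orig (2,13); cuts so far [(0, 12), (2, 13), (3, 10), (3, 11)]; region rows[0,4) x cols[8,16) = 4x8
Unfold 1 (reflect across h@4): 8 holes -> [(0, 12), (2, 13), (3, 10), (3, 11), (4, 10), (4, 11), (5, 13), (7, 12)]
Unfold 2 (reflect across v@8): 16 holes -> [(0, 3), (0, 12), (2, 2), (2, 13), (3, 4), (3, 5), (3, 10), (3, 11), (4, 4), (4, 5), (4, 10), (4, 11), (5, 2), (5, 13), (7, 3), (7, 12)]

Answer: ...O........O...
................
..O..........O..
....OO....OO....
....OO....OO....
..O..........O..
................
...O........O...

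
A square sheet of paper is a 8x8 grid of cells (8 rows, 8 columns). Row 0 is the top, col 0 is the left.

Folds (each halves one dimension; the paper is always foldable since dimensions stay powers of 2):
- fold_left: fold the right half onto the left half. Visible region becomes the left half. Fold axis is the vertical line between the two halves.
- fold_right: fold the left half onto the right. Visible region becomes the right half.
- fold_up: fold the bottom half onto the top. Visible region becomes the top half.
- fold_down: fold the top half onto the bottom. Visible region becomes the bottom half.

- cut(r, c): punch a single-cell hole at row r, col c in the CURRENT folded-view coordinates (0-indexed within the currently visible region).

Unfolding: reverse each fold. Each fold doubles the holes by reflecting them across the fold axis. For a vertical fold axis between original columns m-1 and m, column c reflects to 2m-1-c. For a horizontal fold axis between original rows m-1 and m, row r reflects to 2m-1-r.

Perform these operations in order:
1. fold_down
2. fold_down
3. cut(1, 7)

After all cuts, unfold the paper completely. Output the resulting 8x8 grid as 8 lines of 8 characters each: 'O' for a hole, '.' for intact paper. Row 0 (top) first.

Op 1 fold_down: fold axis h@4; visible region now rows[4,8) x cols[0,8) = 4x8
Op 2 fold_down: fold axis h@6; visible region now rows[6,8) x cols[0,8) = 2x8
Op 3 cut(1, 7): punch at orig (7,7); cuts so far [(7, 7)]; region rows[6,8) x cols[0,8) = 2x8
Unfold 1 (reflect across h@6): 2 holes -> [(4, 7), (7, 7)]
Unfold 2 (reflect across h@4): 4 holes -> [(0, 7), (3, 7), (4, 7), (7, 7)]

Answer: .......O
........
........
.......O
.......O
........
........
.......O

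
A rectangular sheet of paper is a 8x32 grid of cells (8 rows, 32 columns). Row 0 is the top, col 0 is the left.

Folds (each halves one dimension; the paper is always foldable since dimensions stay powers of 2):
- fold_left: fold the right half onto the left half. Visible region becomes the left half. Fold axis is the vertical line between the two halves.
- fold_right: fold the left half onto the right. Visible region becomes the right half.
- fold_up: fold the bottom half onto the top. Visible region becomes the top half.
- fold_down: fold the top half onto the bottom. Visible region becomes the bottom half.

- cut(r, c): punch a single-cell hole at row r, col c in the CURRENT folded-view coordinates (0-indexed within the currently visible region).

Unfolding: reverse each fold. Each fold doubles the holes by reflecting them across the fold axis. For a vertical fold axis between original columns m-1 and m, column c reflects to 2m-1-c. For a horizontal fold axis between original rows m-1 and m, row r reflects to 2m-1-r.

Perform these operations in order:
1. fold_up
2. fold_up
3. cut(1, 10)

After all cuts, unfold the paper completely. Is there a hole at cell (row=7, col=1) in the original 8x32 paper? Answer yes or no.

Op 1 fold_up: fold axis h@4; visible region now rows[0,4) x cols[0,32) = 4x32
Op 2 fold_up: fold axis h@2; visible region now rows[0,2) x cols[0,32) = 2x32
Op 3 cut(1, 10): punch at orig (1,10); cuts so far [(1, 10)]; region rows[0,2) x cols[0,32) = 2x32
Unfold 1 (reflect across h@2): 2 holes -> [(1, 10), (2, 10)]
Unfold 2 (reflect across h@4): 4 holes -> [(1, 10), (2, 10), (5, 10), (6, 10)]
Holes: [(1, 10), (2, 10), (5, 10), (6, 10)]

Answer: no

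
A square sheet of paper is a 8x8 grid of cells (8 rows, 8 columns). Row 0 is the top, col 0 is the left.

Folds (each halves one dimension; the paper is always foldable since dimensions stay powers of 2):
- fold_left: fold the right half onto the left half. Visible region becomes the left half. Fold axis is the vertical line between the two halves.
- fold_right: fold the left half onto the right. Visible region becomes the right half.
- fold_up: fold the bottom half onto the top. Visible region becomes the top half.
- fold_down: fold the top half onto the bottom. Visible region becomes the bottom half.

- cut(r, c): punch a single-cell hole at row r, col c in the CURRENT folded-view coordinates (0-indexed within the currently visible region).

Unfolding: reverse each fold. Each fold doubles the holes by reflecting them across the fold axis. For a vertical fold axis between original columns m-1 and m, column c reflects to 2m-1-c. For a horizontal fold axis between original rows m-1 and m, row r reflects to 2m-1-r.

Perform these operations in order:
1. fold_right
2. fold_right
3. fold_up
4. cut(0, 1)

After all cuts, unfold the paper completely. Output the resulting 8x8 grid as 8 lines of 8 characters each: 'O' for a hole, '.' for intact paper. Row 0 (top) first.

Answer: O..OO..O
........
........
........
........
........
........
O..OO..O

Derivation:
Op 1 fold_right: fold axis v@4; visible region now rows[0,8) x cols[4,8) = 8x4
Op 2 fold_right: fold axis v@6; visible region now rows[0,8) x cols[6,8) = 8x2
Op 3 fold_up: fold axis h@4; visible region now rows[0,4) x cols[6,8) = 4x2
Op 4 cut(0, 1): punch at orig (0,7); cuts so far [(0, 7)]; region rows[0,4) x cols[6,8) = 4x2
Unfold 1 (reflect across h@4): 2 holes -> [(0, 7), (7, 7)]
Unfold 2 (reflect across v@6): 4 holes -> [(0, 4), (0, 7), (7, 4), (7, 7)]
Unfold 3 (reflect across v@4): 8 holes -> [(0, 0), (0, 3), (0, 4), (0, 7), (7, 0), (7, 3), (7, 4), (7, 7)]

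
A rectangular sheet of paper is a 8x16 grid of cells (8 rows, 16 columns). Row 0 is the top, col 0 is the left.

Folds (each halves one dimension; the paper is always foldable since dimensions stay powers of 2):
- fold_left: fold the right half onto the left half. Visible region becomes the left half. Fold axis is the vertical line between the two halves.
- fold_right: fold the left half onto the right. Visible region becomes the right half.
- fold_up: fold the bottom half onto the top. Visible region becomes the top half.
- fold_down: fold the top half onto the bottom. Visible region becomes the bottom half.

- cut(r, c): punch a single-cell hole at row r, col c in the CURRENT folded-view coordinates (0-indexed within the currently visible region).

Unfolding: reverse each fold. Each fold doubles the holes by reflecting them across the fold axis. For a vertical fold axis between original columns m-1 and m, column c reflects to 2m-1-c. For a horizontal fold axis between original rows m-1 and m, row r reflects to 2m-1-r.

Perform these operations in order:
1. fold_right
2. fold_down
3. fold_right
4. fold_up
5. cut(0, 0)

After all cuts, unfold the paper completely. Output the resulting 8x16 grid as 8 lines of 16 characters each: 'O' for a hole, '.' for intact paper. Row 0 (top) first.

Op 1 fold_right: fold axis v@8; visible region now rows[0,8) x cols[8,16) = 8x8
Op 2 fold_down: fold axis h@4; visible region now rows[4,8) x cols[8,16) = 4x8
Op 3 fold_right: fold axis v@12; visible region now rows[4,8) x cols[12,16) = 4x4
Op 4 fold_up: fold axis h@6; visible region now rows[4,6) x cols[12,16) = 2x4
Op 5 cut(0, 0): punch at orig (4,12); cuts so far [(4, 12)]; region rows[4,6) x cols[12,16) = 2x4
Unfold 1 (reflect across h@6): 2 holes -> [(4, 12), (7, 12)]
Unfold 2 (reflect across v@12): 4 holes -> [(4, 11), (4, 12), (7, 11), (7, 12)]
Unfold 3 (reflect across h@4): 8 holes -> [(0, 11), (0, 12), (3, 11), (3, 12), (4, 11), (4, 12), (7, 11), (7, 12)]
Unfold 4 (reflect across v@8): 16 holes -> [(0, 3), (0, 4), (0, 11), (0, 12), (3, 3), (3, 4), (3, 11), (3, 12), (4, 3), (4, 4), (4, 11), (4, 12), (7, 3), (7, 4), (7, 11), (7, 12)]

Answer: ...OO......OO...
................
................
...OO......OO...
...OO......OO...
................
................
...OO......OO...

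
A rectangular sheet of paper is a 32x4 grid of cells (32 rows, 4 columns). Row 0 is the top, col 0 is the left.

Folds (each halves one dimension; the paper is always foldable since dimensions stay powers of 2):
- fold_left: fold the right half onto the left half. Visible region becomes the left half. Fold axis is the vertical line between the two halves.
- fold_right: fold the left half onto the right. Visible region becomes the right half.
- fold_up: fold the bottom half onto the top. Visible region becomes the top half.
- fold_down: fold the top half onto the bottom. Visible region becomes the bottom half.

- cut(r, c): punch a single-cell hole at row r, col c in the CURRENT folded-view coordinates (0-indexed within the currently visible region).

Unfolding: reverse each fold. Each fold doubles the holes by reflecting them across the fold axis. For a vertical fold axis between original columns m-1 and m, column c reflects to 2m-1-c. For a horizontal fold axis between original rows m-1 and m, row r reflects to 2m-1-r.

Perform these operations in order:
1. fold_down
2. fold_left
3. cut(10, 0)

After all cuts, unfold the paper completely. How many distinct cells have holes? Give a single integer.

Answer: 4

Derivation:
Op 1 fold_down: fold axis h@16; visible region now rows[16,32) x cols[0,4) = 16x4
Op 2 fold_left: fold axis v@2; visible region now rows[16,32) x cols[0,2) = 16x2
Op 3 cut(10, 0): punch at orig (26,0); cuts so far [(26, 0)]; region rows[16,32) x cols[0,2) = 16x2
Unfold 1 (reflect across v@2): 2 holes -> [(26, 0), (26, 3)]
Unfold 2 (reflect across h@16): 4 holes -> [(5, 0), (5, 3), (26, 0), (26, 3)]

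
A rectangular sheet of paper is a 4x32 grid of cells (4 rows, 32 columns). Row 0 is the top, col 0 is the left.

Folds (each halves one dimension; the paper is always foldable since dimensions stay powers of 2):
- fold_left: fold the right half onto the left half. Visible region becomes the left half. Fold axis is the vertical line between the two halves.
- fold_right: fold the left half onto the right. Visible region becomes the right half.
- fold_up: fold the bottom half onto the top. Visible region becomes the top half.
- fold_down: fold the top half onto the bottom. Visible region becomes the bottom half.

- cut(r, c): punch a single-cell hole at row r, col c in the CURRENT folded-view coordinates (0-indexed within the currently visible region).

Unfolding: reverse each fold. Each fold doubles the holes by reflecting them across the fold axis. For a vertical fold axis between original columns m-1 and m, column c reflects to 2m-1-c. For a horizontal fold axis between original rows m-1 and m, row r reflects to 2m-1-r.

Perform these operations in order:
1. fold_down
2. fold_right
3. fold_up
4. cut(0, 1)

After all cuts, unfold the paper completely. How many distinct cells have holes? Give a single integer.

Op 1 fold_down: fold axis h@2; visible region now rows[2,4) x cols[0,32) = 2x32
Op 2 fold_right: fold axis v@16; visible region now rows[2,4) x cols[16,32) = 2x16
Op 3 fold_up: fold axis h@3; visible region now rows[2,3) x cols[16,32) = 1x16
Op 4 cut(0, 1): punch at orig (2,17); cuts so far [(2, 17)]; region rows[2,3) x cols[16,32) = 1x16
Unfold 1 (reflect across h@3): 2 holes -> [(2, 17), (3, 17)]
Unfold 2 (reflect across v@16): 4 holes -> [(2, 14), (2, 17), (3, 14), (3, 17)]
Unfold 3 (reflect across h@2): 8 holes -> [(0, 14), (0, 17), (1, 14), (1, 17), (2, 14), (2, 17), (3, 14), (3, 17)]

Answer: 8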